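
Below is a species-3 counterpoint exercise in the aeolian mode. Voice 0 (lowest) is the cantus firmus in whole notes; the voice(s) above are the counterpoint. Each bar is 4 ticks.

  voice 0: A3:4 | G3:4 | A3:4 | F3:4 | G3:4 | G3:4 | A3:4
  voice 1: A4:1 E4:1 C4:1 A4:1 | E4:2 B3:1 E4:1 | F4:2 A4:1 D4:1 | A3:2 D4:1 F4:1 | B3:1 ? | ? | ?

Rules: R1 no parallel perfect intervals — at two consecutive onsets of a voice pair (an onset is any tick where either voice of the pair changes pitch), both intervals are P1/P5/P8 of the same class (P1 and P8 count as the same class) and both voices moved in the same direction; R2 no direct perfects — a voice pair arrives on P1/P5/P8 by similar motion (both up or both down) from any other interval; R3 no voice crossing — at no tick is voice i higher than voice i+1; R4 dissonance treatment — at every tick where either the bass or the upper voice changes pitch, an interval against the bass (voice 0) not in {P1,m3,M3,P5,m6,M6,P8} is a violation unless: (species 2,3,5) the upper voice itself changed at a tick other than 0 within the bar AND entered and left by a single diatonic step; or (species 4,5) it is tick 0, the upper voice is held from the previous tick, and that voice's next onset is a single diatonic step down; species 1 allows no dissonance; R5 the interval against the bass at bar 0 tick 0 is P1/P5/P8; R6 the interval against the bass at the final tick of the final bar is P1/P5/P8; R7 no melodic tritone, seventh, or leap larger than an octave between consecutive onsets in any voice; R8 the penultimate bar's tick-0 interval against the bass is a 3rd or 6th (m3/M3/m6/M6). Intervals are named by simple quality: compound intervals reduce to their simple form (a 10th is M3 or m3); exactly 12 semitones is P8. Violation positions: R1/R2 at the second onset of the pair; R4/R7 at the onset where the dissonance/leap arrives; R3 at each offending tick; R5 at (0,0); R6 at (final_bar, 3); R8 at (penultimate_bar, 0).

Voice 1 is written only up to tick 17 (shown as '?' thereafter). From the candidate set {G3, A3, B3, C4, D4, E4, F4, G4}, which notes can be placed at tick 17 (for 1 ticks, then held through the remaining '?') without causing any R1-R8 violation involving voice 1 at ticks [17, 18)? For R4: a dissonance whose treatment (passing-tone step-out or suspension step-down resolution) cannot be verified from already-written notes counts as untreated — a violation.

G3: legal
A3: violates R4
B3: legal
C4: violates R4
D4: legal
E4: legal
F4: violates R4,R7
G4: legal

{B3, D4, E4, G3, G4}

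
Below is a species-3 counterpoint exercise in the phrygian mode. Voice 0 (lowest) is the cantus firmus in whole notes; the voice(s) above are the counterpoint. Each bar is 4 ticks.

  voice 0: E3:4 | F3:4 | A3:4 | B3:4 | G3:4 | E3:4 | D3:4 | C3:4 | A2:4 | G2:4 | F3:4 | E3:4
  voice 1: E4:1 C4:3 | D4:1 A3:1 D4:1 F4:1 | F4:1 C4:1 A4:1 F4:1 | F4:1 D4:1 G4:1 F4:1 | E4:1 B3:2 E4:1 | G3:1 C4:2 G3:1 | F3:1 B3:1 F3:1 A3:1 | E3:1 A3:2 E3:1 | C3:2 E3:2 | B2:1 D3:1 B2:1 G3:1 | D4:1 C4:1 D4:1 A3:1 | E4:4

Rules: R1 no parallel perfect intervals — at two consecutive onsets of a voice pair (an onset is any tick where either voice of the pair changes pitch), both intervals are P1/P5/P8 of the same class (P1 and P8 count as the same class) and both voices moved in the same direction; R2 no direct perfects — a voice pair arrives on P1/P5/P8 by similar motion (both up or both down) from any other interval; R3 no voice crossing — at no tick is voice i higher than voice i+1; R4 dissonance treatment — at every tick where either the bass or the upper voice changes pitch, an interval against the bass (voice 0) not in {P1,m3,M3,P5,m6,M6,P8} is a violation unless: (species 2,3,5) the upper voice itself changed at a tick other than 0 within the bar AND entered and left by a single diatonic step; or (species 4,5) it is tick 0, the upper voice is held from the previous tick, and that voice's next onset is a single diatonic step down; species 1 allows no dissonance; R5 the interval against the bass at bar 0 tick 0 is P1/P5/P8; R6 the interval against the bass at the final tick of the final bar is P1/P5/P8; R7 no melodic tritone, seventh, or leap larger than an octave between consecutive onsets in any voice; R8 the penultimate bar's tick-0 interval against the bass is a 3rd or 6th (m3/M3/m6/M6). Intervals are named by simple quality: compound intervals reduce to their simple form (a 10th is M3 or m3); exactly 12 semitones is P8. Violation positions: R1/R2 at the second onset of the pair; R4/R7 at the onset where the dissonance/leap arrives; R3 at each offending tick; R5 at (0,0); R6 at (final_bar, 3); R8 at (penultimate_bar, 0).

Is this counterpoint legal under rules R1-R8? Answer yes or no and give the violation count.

No (4 violations)

bar 0: v0=E3 v1=E4 (P8)
bar 1: v0=F3 v1=D4 (M6)
bar 2: v0=A3 v1=F4 (m6)
bar 3: v0=B3 v1=F4 (TT)
bar 4: v0=G3 v1=E4 (M6)
bar 5: v0=E3 v1=G3 (m3)
bar 6: v0=D3 v1=F3 (m3)
bar 7: v0=C3 v1=E3 (M3)
bar 8: v0=A2 v1=C3 (m3)
bar 9: v0=G2 v1=B2 (M3)
bar 10: v0=F3 v1=D4 (M6)
bar 11: v0=E3 v1=E4 (P8)
  R4 @ bar3.0: B3/F4 TT untreated
  R7 @ bar6.1: F3->B3 leap 6st
  R7 @ bar6.2: B3->F3 leap 6st
  R7 @ bar10.0: G2->F3 leap 10st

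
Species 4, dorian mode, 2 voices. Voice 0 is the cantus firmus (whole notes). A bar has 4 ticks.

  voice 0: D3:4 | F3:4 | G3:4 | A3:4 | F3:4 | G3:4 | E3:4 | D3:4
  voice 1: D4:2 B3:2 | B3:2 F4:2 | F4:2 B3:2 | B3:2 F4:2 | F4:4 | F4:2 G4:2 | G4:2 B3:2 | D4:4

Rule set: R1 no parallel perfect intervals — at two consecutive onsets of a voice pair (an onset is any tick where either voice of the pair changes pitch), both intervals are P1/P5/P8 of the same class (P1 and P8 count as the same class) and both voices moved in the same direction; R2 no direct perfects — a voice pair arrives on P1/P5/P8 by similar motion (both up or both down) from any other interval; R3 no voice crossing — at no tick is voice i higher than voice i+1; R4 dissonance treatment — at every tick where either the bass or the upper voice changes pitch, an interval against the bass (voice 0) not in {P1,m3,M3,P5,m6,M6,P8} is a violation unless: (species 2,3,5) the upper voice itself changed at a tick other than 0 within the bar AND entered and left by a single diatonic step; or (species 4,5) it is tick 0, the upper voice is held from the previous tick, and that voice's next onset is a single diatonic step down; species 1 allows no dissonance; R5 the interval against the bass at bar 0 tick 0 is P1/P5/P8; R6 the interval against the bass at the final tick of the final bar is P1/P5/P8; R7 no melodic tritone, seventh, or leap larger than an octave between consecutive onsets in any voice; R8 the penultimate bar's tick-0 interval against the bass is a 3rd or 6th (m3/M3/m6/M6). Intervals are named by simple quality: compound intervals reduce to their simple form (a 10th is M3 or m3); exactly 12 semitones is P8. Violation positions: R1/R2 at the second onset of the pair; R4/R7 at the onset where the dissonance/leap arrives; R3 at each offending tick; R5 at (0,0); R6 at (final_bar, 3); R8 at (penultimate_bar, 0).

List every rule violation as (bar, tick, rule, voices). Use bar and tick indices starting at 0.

bar 0: v0=D3 v1=D4 downbeat P8
bar 1: v0=F3 v1=B3 downbeat TT
bar 2: v0=G3 v1=F4 downbeat m7
bar 3: v0=A3 v1=B3 downbeat M2
bar 4: v0=F3 v1=F4 downbeat P8
bar 5: v0=G3 v1=F4 downbeat m7
bar 6: v0=E3 v1=G4 downbeat m3
bar 7: v0=D3 v1=D4 downbeat P8
  -> R4 @ bar 1 tick 0 v(0, 1): F3/B3 TT untreated
  -> R7 @ bar 1 tick 2 v(1,): B3->F4 leap 6st
  -> R4 @ bar 2 tick 0 v(0, 1): G3/F4 m7 untreated
  -> R7 @ bar 2 tick 2 v(1,): F4->B3 leap 6st
  -> R4 @ bar 3 tick 0 v(0, 1): A3/B3 M2 untreated
  -> R7 @ bar 3 tick 2 v(1,): B3->F4 leap 6st
  -> R4 @ bar 5 tick 0 v(0, 1): G3/F4 m7 untreated

(1, 0, R4, (0, 1))
(1, 2, R7, (1,))
(2, 0, R4, (0, 1))
(2, 2, R7, (1,))
(3, 0, R4, (0, 1))
(3, 2, R7, (1,))
(5, 0, R4, (0, 1))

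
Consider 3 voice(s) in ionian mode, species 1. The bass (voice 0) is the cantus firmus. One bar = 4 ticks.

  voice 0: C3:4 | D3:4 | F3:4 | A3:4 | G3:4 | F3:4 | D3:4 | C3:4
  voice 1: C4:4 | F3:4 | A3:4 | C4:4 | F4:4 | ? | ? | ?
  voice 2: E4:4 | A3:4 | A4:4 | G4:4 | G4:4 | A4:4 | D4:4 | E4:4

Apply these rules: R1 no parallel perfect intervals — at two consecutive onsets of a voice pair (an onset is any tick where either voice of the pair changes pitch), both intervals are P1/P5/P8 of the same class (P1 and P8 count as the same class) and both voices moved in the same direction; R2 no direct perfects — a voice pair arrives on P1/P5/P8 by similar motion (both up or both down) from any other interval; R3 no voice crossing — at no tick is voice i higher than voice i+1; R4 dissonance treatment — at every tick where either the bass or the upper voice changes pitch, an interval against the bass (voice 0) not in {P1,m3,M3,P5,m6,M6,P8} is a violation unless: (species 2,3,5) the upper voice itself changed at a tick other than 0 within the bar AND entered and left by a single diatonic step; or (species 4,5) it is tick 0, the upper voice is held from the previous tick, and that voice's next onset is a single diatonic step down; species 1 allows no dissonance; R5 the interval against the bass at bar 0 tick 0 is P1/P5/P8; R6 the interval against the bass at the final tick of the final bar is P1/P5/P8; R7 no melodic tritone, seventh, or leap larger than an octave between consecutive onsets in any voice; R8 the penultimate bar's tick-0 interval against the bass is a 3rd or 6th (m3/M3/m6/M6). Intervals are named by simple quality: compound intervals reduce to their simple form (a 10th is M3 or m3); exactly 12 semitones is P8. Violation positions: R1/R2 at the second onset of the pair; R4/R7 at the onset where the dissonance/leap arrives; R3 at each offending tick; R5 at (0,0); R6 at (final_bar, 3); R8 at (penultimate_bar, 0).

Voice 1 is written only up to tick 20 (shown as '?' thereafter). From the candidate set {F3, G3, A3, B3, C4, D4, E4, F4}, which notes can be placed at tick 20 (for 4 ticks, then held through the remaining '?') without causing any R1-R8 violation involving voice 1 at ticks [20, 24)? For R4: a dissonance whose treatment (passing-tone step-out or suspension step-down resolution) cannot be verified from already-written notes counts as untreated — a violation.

{A3, D4, F4}

F3: violates R2
G3: violates R4,R7
A3: legal
B3: violates R4,R7
C4: violates R2
D4: legal
E4: violates R4
F4: legal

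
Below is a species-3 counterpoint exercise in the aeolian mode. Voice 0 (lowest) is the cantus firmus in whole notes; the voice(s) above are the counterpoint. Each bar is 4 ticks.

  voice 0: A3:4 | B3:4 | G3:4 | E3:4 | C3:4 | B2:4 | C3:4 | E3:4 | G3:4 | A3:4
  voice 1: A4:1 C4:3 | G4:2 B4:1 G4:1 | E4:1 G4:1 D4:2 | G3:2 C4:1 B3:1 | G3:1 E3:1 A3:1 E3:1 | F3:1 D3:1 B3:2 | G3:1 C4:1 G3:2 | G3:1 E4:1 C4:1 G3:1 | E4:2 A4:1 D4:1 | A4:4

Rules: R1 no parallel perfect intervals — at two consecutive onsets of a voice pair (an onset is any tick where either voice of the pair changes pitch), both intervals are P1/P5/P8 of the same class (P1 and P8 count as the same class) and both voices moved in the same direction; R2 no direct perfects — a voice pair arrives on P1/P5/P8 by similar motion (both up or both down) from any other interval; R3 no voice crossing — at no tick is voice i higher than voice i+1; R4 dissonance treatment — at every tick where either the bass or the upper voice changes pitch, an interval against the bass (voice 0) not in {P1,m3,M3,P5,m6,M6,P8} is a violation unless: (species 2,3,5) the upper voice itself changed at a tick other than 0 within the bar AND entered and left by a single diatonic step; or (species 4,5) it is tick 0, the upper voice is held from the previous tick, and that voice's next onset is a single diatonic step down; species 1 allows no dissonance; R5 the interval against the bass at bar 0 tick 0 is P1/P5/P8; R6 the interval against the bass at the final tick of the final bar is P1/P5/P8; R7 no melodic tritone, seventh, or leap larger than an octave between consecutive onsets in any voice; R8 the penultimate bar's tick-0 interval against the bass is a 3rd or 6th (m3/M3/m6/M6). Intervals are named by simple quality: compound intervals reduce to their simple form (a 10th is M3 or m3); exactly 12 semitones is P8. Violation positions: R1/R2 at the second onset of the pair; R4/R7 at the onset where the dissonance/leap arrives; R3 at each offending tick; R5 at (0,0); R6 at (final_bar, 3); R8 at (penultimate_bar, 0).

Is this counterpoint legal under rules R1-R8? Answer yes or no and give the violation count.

No (4 violations)

bar 0: v0=A3 v1=A4 (P8)
bar 1: v0=B3 v1=G4 (m6)
bar 2: v0=G3 v1=E4 (M6)
bar 3: v0=E3 v1=G3 (m3)
bar 4: v0=C3 v1=G3 (P5)
bar 5: v0=B2 v1=F3 (TT)
bar 6: v0=C3 v1=G3 (P5)
bar 7: v0=E3 v1=G3 (m3)
bar 8: v0=G3 v1=E4 (M6)
bar 9: v0=A3 v1=A4 (P8)
  R1 @ bar4.0: E3/B3 P5 -> C3/G3 P5 similar
  R4 @ bar5.0: B2/F3 TT untreated
  R4 @ bar8.2: G3/A4 M2 untreated
  R2 @ bar9.0: G3/D4 P5 -> A3/A4 P8 similar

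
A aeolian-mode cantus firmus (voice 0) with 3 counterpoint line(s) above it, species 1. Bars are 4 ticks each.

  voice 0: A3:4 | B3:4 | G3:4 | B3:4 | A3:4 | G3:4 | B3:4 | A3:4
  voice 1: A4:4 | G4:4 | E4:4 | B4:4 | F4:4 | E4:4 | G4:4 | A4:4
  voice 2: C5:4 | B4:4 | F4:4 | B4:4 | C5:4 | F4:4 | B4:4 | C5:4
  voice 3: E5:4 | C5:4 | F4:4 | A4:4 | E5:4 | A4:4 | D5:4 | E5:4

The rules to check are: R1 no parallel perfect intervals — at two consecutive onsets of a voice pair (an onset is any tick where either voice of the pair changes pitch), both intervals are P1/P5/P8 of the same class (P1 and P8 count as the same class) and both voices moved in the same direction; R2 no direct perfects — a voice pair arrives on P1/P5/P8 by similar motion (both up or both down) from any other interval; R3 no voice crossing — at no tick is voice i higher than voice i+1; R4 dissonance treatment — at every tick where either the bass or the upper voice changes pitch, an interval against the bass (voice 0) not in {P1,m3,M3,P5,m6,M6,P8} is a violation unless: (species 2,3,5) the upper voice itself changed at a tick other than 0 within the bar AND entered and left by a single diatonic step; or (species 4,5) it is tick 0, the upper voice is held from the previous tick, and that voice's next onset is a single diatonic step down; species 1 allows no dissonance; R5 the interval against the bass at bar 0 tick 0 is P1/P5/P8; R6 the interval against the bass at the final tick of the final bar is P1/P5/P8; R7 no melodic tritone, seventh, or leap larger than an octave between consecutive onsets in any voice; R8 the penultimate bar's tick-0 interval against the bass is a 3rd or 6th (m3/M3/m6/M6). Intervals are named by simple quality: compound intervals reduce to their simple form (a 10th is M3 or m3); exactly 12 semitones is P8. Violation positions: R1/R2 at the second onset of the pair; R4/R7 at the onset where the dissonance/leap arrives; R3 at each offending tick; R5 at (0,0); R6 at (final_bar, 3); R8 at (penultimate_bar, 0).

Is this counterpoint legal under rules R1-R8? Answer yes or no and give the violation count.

bar 0: v0=A3 v1=A4 v2=C5 v3=E5 (P5)
bar 1: v0=B3 v1=G4 v2=B4 v3=C5 (m2)
bar 2: v0=G3 v1=E4 v2=F4 v3=F4 (m7)
bar 3: v0=B3 v1=B4 v2=B4 v3=A4 (m7)
bar 4: v0=A3 v1=F4 v2=C5 v3=E5 (P5)
bar 5: v0=G3 v1=E4 v2=F4 v3=A4 (M2)
bar 6: v0=B3 v1=G4 v2=B4 v3=D5 (m3)
bar 7: v0=A3 v1=A4 v2=C5 v3=E5 (P5)
  R5 @ bar0.0: opens on m3
  R4 @ bar1.0: B3/C5 m2 untreated
  R2 @ bar2.0: B4/C5 m2 -> F4/F4 P1 similar
  R4 @ bar2.0: G3/F4 m7 untreated
  R4 @ bar2.0: G3/F4 m7 untreated
  R7 @ bar2.0: B4->F4 leap 6st
  R2 @ bar3.0: G3/E4 M6 -> B3/B4 P8 similar
  R2 @ bar3.0: G3/F4 m7 -> B3/B4 P8 similar
  R2 @ bar3.0: E4/F4 m2 -> B4/B4 P1 similar
  R3 @ bar3.0: B4 above A4
  R4 @ bar3.0: B3/A4 m7 untreated
  R7 @ bar3.0: F4->B4 leap 6st
  R3 @ bar3.1: B4 above A4
  R3 @ bar3.2: B4 above A4
  R3 @ bar3.3: B4 above A4
  R7 @ bar4.0: B4->F4 leap 6st
  R4 @ bar5.0: G3/F4 m7 untreated
  R4 @ bar5.0: G3/A4 M2 untreated
  R2 @ bar6.0: G3/F4 m7 -> B3/B4 P8 similar
  R2 @ bar6.0: E4/A4 P4 -> G4/D5 P5 similar
  R7 @ bar6.0: F4->B4 leap 6st
  R8 @ bar6.0: penult P8 not 3rd/6th
  R1 @ bar7.0: G4/D5 P5 -> A4/E5 P5 similar
  R6 @ bar7.3: closes on m3

No (24 violations)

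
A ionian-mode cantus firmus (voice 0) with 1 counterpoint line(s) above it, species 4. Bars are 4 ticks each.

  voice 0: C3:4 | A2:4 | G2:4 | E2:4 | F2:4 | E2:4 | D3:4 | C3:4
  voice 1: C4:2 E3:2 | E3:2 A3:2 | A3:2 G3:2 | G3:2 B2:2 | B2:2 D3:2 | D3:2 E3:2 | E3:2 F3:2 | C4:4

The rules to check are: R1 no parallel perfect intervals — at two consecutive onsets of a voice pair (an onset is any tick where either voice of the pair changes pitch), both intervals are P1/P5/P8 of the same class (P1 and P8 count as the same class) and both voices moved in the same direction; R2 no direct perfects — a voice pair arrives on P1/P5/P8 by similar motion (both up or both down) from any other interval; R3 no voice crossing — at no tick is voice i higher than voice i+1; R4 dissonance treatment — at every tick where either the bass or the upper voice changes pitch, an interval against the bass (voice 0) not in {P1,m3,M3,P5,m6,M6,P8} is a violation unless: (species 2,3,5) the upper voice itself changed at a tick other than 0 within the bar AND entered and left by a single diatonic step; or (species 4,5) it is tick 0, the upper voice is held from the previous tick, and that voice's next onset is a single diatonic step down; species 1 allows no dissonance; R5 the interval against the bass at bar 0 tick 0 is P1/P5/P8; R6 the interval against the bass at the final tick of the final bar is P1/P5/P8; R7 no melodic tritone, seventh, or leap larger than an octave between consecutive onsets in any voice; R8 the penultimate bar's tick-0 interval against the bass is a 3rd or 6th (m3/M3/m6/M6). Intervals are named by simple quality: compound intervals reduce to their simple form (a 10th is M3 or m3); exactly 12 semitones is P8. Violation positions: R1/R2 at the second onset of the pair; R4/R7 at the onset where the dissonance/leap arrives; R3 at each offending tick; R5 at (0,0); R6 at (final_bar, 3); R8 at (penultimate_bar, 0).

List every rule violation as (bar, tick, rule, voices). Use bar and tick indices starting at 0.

(4, 0, R4, (0, 1))
(5, 0, R4, (0, 1))
(6, 0, R4, (0, 1))
(6, 0, R7, (0,))
(6, 0, R8, (0, 1))

bar 0: v0=C3 v1=C4 downbeat P8
bar 1: v0=A2 v1=E3 downbeat P5
bar 2: v0=G2 v1=A3 downbeat M2
bar 3: v0=E2 v1=G3 downbeat m3
bar 4: v0=F2 v1=B2 downbeat TT
bar 5: v0=E2 v1=D3 downbeat m7
bar 6: v0=D3 v1=E3 downbeat M2
bar 7: v0=C3 v1=C4 downbeat P8
  -> R4 @ bar 4 tick 0 v(0, 1): F2/B2 TT untreated
  -> R4 @ bar 5 tick 0 v(0, 1): E2/D3 m7 untreated
  -> R4 @ bar 6 tick 0 v(0, 1): D3/E3 M2 untreated
  -> R7 @ bar 6 tick 0 v(0,): E2->D3 leap 10st
  -> R8 @ bar 6 tick 0 v(0, 1): penult M2 not 3rd/6th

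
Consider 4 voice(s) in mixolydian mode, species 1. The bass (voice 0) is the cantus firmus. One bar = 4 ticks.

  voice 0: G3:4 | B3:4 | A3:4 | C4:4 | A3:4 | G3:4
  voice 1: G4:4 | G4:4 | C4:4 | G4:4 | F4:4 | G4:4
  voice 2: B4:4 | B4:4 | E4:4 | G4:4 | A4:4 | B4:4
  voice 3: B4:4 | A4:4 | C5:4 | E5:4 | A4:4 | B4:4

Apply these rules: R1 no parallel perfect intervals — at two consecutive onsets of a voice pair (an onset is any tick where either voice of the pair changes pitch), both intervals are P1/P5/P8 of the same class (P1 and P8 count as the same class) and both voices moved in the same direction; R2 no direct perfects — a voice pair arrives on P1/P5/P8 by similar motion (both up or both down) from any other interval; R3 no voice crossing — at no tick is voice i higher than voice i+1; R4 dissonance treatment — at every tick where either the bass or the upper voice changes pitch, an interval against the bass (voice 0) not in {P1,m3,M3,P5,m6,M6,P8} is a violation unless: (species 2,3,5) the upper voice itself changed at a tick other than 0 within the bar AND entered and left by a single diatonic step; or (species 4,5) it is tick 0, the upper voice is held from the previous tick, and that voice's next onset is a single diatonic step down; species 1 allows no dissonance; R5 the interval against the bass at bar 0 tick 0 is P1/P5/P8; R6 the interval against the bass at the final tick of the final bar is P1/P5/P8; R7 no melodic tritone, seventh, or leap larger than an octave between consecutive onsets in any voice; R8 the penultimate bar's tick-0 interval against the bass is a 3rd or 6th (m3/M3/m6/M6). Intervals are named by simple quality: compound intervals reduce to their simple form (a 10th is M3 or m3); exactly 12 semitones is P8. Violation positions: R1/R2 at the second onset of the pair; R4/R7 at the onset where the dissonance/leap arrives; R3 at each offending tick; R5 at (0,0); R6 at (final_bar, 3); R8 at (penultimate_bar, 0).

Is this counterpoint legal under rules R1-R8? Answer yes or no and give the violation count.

bar 0: v0=G3 v1=G4 v2=B4 v3=B4 (M3)
bar 1: v0=B3 v1=G4 v2=B4 v3=A4 (m7)
bar 2: v0=A3 v1=C4 v2=E4 v3=C5 (m3)
bar 3: v0=C4 v1=G4 v2=G4 v3=E5 (M3)
bar 4: v0=A3 v1=F4 v2=A4 v3=A4 (P8)
bar 5: v0=G3 v1=G4 v2=B4 v3=B4 (M3)
  R5 @ bar0.0: opens on M3
  R5 @ bar0.0: opens on M3
  R3 @ bar1.0: B4 above A4
  R4 @ bar1.0: B3/A4 m7 untreated
  R3 @ bar1.1: B4 above A4
  R3 @ bar1.2: B4 above A4
  R3 @ bar1.3: B4 above A4
  R2 @ bar2.0: B3/B4 P8 -> A3/E4 P5 similar
  R1 @ bar3.0: A3/E4 P5 -> C4/G4 P5 similar
  R2 @ bar3.0: A3/C4 m3 -> C4/G4 P5 similar
  R2 @ bar3.0: C4/E4 M3 -> G4/G4 P1 similar
  R2 @ bar4.0: C4/E5 M3 -> A3/A4 P8 similar
  R8 @ bar4.0: penult P8 not 3rd/6th
  R8 @ bar4.0: penult P8 not 3rd/6th
  R1 @ bar5.0: A4/A4 P1 -> B4/B4 P1 similar
  R6 @ bar5.3: closes on M3
  R6 @ bar5.3: closes on M3

No (17 violations)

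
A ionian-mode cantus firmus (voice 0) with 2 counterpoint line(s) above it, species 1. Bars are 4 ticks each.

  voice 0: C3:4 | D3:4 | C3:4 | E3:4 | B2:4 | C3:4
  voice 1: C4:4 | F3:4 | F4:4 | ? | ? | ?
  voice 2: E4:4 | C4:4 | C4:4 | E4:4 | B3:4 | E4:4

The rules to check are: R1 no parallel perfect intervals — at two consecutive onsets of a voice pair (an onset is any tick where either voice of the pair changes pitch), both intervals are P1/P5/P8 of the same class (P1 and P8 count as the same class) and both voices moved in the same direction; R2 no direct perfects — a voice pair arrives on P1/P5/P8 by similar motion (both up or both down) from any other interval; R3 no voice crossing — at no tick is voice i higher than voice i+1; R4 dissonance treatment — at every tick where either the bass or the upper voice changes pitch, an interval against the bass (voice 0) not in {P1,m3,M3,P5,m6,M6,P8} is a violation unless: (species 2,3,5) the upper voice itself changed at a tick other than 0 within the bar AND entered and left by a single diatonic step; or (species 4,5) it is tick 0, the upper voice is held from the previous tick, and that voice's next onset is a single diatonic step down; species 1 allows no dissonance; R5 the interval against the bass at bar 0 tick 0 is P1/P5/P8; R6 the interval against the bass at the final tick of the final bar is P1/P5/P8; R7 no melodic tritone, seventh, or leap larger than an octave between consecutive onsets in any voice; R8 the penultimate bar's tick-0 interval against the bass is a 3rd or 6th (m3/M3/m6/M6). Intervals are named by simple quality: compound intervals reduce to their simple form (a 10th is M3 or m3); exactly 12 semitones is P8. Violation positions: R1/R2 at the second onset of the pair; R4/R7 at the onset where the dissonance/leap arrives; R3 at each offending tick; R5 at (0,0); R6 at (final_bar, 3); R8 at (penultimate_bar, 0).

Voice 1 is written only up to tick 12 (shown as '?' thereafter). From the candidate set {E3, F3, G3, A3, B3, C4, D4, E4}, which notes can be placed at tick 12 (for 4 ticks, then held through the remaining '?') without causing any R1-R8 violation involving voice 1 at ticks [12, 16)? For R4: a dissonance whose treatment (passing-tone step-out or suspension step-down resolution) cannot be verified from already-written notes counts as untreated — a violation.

E3: violates R7
F3: violates R4
G3: violates R7
A3: violates R4
B3: violates R7
C4: legal
D4: violates R4
E4: legal

{C4, E4}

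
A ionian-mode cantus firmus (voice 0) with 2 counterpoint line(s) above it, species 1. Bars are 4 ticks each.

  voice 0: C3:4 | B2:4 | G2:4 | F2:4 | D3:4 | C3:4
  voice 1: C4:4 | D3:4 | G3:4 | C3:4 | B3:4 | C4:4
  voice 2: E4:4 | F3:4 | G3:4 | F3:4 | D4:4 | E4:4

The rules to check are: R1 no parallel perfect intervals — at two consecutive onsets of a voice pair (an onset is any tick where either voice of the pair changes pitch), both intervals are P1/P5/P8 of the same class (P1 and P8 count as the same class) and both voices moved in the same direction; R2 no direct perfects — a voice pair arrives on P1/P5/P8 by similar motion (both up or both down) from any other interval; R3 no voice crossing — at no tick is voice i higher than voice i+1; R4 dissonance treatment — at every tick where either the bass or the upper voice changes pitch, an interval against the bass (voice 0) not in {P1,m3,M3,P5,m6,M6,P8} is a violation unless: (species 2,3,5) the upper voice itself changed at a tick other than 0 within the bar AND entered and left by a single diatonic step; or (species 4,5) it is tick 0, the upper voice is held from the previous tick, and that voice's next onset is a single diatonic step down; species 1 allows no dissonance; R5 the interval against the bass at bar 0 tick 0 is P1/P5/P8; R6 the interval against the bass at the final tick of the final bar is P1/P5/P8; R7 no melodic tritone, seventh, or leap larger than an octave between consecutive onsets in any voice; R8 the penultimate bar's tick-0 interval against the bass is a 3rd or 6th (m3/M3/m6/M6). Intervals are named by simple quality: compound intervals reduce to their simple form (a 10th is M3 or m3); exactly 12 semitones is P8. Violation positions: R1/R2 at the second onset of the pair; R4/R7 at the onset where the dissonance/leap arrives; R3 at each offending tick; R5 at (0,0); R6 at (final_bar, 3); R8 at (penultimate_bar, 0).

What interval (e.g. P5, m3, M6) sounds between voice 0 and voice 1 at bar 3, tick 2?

P5

voice 0=F2 voice 1=C3 -> P5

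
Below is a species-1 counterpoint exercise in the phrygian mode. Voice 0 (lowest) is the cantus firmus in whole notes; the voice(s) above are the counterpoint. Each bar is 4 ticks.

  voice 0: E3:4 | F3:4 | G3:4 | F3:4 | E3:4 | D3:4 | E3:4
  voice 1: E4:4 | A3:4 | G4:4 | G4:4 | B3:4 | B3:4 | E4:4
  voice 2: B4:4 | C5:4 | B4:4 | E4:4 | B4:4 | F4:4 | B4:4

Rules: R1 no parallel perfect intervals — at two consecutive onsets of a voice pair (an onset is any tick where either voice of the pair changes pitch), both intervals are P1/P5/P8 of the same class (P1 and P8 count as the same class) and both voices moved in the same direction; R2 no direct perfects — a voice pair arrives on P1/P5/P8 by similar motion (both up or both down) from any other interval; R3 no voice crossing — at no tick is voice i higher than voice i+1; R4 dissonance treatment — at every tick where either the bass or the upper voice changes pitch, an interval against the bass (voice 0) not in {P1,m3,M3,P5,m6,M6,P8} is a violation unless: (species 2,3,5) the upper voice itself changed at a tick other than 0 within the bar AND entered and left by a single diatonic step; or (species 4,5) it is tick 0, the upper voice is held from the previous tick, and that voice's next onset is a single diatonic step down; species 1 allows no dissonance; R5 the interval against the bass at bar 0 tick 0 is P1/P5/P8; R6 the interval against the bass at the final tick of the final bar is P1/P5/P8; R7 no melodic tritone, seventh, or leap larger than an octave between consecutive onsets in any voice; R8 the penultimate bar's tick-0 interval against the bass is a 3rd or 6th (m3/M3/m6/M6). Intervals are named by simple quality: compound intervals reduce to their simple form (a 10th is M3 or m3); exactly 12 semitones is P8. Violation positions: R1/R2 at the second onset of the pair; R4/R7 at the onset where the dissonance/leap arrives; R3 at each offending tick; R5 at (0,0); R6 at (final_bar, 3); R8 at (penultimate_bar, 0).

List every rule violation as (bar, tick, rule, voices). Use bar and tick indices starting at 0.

(1, 0, R1, (0, 2))
(2, 0, R2, (0, 1))
(2, 0, R7, (1,))
(3, 0, R3, (1, 2))
(3, 0, R4, (0, 1))
(3, 0, R4, (0, 2))
(3, 1, R3, (1, 2))
(3, 2, R3, (1, 2))
(3, 3, R3, (1, 2))
(4, 0, R2, (0, 1))
(5, 0, R7, (2,))
(6, 0, R2, (0, 1))
(6, 0, R2, (0, 2))
(6, 0, R2, (1, 2))
(6, 0, R7, (2,))

bar 0: v0=E3 v1=E4 v2=B4 downbeat P5
bar 1: v0=F3 v1=A3 v2=C5 downbeat P5
bar 2: v0=G3 v1=G4 v2=B4 downbeat M3
bar 3: v0=F3 v1=G4 v2=E4 downbeat M7
bar 4: v0=E3 v1=B3 v2=B4 downbeat P5
bar 5: v0=D3 v1=B3 v2=F4 downbeat m3
bar 6: v0=E3 v1=E4 v2=B4 downbeat P5
  -> R1 @ bar 1 tick 0 v(0, 2): E3/B4 P5 -> F3/C5 P5 similar
  -> R2 @ bar 2 tick 0 v(0, 1): F3/A3 M3 -> G3/G4 P8 similar
  -> R7 @ bar 2 tick 0 v(1,): A3->G4 leap 10st
  -> R3 @ bar 3 tick 0 v(1, 2): G4 above E4
  -> R4 @ bar 3 tick 0 v(0, 1): F3/G4 M2 untreated
  -> R4 @ bar 3 tick 0 v(0, 2): F3/E4 M7 untreated
  -> R3 @ bar 3 tick 1 v(1, 2): G4 above E4
  -> R3 @ bar 3 tick 2 v(1, 2): G4 above E4
  -> R3 @ bar 3 tick 3 v(1, 2): G4 above E4
  -> R2 @ bar 4 tick 0 v(0, 1): F3/G4 M2 -> E3/B3 P5 similar
  -> R7 @ bar 5 tick 0 v(2,): B4->F4 leap 6st
  -> R2 @ bar 6 tick 0 v(0, 1): D3/B3 M6 -> E3/E4 P8 similar
  -> R2 @ bar 6 tick 0 v(0, 2): D3/F4 m3 -> E3/B4 P5 similar
  -> R2 @ bar 6 tick 0 v(1, 2): B3/F4 TT -> E4/B4 P5 similar
  -> R7 @ bar 6 tick 0 v(2,): F4->B4 leap 6st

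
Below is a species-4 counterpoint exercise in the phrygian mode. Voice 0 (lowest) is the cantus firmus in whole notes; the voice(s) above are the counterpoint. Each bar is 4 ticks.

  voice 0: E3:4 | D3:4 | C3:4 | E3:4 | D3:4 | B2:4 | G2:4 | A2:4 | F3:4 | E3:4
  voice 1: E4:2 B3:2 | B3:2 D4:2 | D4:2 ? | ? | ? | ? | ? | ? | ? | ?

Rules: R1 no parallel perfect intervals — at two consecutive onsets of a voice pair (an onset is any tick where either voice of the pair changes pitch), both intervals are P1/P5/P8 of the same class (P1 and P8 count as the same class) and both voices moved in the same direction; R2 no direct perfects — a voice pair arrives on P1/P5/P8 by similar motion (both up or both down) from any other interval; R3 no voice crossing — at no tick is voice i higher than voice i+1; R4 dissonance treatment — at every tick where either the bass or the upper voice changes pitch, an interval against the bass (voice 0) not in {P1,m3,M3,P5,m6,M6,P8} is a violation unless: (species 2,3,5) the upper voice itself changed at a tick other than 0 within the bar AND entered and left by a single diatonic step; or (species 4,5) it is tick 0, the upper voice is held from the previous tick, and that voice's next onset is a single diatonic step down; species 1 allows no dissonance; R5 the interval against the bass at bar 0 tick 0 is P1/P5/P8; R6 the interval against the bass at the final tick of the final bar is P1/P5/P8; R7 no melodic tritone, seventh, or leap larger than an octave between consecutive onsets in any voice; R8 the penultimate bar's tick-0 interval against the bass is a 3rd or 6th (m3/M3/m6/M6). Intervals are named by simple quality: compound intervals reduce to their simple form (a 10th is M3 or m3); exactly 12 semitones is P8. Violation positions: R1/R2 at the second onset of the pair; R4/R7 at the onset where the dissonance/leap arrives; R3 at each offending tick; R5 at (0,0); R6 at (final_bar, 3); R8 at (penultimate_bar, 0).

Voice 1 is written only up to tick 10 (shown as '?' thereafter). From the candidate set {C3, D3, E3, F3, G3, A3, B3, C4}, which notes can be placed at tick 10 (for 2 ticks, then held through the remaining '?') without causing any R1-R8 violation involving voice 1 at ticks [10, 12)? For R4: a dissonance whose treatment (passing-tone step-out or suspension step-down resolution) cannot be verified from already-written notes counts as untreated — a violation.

{A3, C4, G3}

C3: violates R7
D3: violates R4
E3: violates R7
F3: violates R4
G3: legal
A3: legal
B3: violates R4
C4: legal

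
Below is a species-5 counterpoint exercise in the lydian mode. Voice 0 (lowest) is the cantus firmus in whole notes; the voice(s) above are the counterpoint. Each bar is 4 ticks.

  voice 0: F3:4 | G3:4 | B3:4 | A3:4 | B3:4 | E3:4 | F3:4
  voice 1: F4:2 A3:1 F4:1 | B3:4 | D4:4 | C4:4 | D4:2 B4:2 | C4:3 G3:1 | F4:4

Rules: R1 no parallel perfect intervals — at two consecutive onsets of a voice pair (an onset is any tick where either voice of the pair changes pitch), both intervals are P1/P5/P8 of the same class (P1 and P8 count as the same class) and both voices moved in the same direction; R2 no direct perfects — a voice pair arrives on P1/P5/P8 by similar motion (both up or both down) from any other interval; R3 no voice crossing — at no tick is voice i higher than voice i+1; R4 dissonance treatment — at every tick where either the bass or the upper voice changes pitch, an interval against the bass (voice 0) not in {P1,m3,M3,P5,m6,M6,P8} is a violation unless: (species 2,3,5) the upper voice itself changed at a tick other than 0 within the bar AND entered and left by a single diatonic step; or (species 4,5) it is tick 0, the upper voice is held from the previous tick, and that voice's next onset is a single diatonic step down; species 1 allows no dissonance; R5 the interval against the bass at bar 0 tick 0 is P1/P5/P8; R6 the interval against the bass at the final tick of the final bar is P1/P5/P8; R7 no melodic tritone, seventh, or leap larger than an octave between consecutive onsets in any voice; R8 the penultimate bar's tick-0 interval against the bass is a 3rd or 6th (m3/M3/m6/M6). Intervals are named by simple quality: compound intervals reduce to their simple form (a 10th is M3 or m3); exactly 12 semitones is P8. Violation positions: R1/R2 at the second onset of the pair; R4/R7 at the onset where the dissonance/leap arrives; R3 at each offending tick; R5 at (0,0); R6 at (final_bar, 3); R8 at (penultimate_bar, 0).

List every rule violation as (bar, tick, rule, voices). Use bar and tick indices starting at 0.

(1, 0, R7, (1,))
(5, 0, R7, (1,))
(6, 0, R2, (0, 1))
(6, 0, R7, (1,))

bar 0: v0=F3 v1=F4 downbeat P8
bar 1: v0=G3 v1=B3 downbeat M3
bar 2: v0=B3 v1=D4 downbeat m3
bar 3: v0=A3 v1=C4 downbeat m3
bar 4: v0=B3 v1=D4 downbeat m3
bar 5: v0=E3 v1=C4 downbeat m6
bar 6: v0=F3 v1=F4 downbeat P8
  -> R7 @ bar 1 tick 0 v(1,): F4->B3 leap 6st
  -> R7 @ bar 5 tick 0 v(1,): B4->C4 leap 11st
  -> R2 @ bar 6 tick 0 v(0, 1): E3/G3 m3 -> F3/F4 P8 similar
  -> R7 @ bar 6 tick 0 v(1,): G3->F4 leap 10st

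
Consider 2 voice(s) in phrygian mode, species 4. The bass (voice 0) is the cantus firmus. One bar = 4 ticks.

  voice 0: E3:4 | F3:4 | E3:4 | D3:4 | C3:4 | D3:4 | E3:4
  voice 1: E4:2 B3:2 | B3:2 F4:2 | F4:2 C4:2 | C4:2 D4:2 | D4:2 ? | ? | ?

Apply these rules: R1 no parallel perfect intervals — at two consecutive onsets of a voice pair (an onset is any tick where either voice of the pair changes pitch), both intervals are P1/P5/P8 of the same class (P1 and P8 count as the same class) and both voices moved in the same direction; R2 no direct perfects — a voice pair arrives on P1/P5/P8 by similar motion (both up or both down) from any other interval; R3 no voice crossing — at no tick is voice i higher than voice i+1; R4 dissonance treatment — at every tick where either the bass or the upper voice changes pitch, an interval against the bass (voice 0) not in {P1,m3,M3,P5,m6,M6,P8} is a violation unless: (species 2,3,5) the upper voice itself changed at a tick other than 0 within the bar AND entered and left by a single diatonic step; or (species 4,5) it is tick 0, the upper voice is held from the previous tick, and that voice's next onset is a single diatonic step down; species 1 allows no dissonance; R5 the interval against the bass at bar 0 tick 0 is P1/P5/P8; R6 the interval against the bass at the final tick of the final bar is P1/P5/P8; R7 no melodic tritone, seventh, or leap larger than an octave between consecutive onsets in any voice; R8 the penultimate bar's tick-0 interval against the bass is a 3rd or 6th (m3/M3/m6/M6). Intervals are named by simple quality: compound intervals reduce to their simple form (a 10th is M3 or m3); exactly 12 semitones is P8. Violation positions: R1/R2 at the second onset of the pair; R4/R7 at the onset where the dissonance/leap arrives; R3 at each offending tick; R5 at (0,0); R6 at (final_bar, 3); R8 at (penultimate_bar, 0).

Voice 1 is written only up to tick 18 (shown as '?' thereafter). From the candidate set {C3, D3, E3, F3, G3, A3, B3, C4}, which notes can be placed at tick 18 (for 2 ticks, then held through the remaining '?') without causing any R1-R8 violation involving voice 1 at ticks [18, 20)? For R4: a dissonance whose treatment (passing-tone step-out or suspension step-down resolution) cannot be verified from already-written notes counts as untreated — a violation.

C3: violates R7
D3: violates R4
E3: violates R7
F3: violates R4
G3: legal
A3: legal
B3: violates R4
C4: legal

{A3, C4, G3}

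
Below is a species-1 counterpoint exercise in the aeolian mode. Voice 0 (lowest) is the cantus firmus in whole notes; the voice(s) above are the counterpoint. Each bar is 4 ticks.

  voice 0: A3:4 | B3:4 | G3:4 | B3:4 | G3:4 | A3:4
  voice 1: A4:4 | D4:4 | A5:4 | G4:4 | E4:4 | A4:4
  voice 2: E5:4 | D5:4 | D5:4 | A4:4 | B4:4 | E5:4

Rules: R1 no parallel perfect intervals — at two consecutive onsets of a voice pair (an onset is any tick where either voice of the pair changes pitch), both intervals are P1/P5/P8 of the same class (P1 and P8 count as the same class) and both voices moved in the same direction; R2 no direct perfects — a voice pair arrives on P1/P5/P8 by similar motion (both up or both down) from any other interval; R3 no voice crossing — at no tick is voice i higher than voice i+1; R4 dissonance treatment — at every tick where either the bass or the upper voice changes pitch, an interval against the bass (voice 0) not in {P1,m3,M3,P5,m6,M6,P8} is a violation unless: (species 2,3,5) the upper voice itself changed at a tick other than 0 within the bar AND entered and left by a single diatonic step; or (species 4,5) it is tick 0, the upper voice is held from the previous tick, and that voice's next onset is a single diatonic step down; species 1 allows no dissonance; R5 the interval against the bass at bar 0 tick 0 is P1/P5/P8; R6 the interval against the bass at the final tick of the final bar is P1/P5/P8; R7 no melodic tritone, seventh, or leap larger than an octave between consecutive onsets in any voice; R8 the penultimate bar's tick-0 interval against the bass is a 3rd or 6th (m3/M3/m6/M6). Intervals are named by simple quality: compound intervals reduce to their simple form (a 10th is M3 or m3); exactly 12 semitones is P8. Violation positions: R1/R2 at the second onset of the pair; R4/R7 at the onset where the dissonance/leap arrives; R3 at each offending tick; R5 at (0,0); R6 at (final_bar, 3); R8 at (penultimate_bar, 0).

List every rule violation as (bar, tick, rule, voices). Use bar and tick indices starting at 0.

bar 0: v0=A3 v1=A4 v2=E5 downbeat P5
bar 1: v0=B3 v1=D4 v2=D5 downbeat m3
bar 2: v0=G3 v1=A5 v2=D5 downbeat P5
bar 3: v0=B3 v1=G4 v2=A4 downbeat m7
bar 4: v0=G3 v1=E4 v2=B4 downbeat M3
bar 5: v0=A3 v1=A4 v2=E5 downbeat P5
  -> R2 @ bar 1 tick 0 v(1, 2): A4/E5 P5 -> D4/D5 P8 similar
  -> R3 @ bar 2 tick 0 v(1, 2): A5 above D5
  -> R4 @ bar 2 tick 0 v(0, 1): G3/A5 M2 untreated
  -> R7 @ bar 2 tick 0 v(1,): D4->A5 leap 19st
  -> R3 @ bar 2 tick 1 v(1, 2): A5 above D5
  -> R3 @ bar 2 tick 2 v(1, 2): A5 above D5
  -> R3 @ bar 2 tick 3 v(1, 2): A5 above D5
  -> R4 @ bar 3 tick 0 v(0, 2): B3/A4 m7 untreated
  -> R7 @ bar 3 tick 0 v(1,): A5->G4 leap 14st
  -> R1 @ bar 5 tick 0 v(1, 2): E4/B4 P5 -> A4/E5 P5 similar
  -> R2 @ bar 5 tick 0 v(0, 1): G3/E4 M6 -> A3/A4 P8 similar
  -> R2 @ bar 5 tick 0 v(0, 2): G3/B4 M3 -> A3/E5 P5 similar

(1, 0, R2, (1, 2))
(2, 0, R3, (1, 2))
(2, 0, R4, (0, 1))
(2, 0, R7, (1,))
(2, 1, R3, (1, 2))
(2, 2, R3, (1, 2))
(2, 3, R3, (1, 2))
(3, 0, R4, (0, 2))
(3, 0, R7, (1,))
(5, 0, R1, (1, 2))
(5, 0, R2, (0, 1))
(5, 0, R2, (0, 2))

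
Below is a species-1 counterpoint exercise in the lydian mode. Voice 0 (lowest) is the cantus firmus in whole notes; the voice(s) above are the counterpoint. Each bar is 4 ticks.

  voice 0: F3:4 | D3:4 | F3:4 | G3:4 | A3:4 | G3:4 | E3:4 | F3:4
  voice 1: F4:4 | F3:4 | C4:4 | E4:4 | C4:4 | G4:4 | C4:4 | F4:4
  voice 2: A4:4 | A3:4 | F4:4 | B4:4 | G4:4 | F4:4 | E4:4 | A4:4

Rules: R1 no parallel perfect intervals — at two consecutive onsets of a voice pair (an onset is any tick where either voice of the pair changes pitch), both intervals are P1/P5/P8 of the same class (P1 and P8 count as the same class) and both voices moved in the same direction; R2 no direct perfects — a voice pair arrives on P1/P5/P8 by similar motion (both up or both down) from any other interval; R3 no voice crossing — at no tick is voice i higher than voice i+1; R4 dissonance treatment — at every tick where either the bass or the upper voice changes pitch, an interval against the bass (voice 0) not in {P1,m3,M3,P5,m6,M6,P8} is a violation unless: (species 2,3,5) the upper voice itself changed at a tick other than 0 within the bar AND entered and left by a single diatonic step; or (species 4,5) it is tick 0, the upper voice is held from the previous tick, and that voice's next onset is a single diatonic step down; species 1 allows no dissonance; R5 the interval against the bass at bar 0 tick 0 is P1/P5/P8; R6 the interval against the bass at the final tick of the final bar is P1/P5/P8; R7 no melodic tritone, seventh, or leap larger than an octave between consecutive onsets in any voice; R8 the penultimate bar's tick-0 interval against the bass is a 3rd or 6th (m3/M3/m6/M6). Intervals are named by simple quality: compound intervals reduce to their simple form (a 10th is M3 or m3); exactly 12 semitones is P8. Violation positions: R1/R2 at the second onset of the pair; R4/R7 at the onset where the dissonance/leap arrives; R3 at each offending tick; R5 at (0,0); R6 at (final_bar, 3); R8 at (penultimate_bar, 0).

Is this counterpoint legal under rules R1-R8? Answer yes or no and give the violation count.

bar 0: v0=F3 v1=F4 v2=A4 (M3)
bar 1: v0=D3 v1=F3 v2=A3 (P5)
bar 2: v0=F3 v1=C4 v2=F4 (P8)
bar 3: v0=G3 v1=E4 v2=B4 (M3)
bar 4: v0=A3 v1=C4 v2=G4 (m7)
bar 5: v0=G3 v1=G4 v2=F4 (m7)
bar 6: v0=E3 v1=C4 v2=E4 (P8)
bar 7: v0=F3 v1=F4 v2=A4 (M3)
  R5 @ bar0.0: opens on M3
  R2 @ bar1.0: F3/A4 M3 -> D3/A3 P5 similar
  R2 @ bar2.0: D3/F3 m3 -> F3/C4 P5 similar
  R2 @ bar2.0: D3/A3 P5 -> F3/F4 P8 similar
  R2 @ bar3.0: C4/F4 P4 -> E4/B4 P5 similar
  R7 @ bar3.0: F4->B4 leap 6st
  R1 @ bar4.0: E4/B4 P5 -> C4/G4 P5 similar
  R4 @ bar4.0: A3/G4 m7 untreated
  R3 @ bar5.0: G4 above F4
  R4 @ bar5.0: G3/F4 m7 untreated
  R3 @ bar5.1: G4 above F4
  R3 @ bar5.2: G4 above F4
  R3 @ bar5.3: G4 above F4
  R2 @ bar6.0: G3/F4 m7 -> E3/E4 P8 similar
  R8 @ bar6.0: penult P8 not 3rd/6th
  R2 @ bar7.0: E3/C4 m6 -> F3/F4 P8 similar
  R6 @ bar7.3: closes on M3

No (17 violations)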